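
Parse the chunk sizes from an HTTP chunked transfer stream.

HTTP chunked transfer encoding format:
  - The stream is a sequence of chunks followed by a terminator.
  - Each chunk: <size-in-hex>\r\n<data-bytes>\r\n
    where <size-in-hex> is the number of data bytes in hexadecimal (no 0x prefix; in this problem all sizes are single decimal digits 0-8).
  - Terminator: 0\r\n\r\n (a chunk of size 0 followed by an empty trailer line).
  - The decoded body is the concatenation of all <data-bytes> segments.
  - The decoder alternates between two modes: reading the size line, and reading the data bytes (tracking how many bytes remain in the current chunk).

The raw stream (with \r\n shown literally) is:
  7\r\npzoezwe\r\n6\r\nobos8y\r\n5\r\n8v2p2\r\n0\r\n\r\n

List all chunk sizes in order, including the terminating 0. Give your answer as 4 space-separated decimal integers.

Chunk 1: stream[0..1]='7' size=0x7=7, data at stream[3..10]='pzoezwe' -> body[0..7], body so far='pzoezwe'
Chunk 2: stream[12..13]='6' size=0x6=6, data at stream[15..21]='obos8y' -> body[7..13], body so far='pzoezweobos8y'
Chunk 3: stream[23..24]='5' size=0x5=5, data at stream[26..31]='8v2p2' -> body[13..18], body so far='pzoezweobos8y8v2p2'
Chunk 4: stream[33..34]='0' size=0 (terminator). Final body='pzoezweobos8y8v2p2' (18 bytes)

Answer: 7 6 5 0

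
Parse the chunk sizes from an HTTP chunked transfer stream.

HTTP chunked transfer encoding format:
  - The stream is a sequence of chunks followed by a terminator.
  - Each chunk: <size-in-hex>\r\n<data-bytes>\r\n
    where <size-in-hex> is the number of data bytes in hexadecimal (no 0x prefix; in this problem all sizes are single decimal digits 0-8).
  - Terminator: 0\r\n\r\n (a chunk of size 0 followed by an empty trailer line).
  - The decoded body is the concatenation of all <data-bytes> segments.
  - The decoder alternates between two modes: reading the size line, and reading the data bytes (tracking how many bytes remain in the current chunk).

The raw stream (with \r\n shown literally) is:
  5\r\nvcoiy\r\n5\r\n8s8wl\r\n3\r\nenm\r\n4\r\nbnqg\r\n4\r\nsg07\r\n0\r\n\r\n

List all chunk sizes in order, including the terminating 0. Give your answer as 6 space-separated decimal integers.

Chunk 1: stream[0..1]='5' size=0x5=5, data at stream[3..8]='vcoiy' -> body[0..5], body so far='vcoiy'
Chunk 2: stream[10..11]='5' size=0x5=5, data at stream[13..18]='8s8wl' -> body[5..10], body so far='vcoiy8s8wl'
Chunk 3: stream[20..21]='3' size=0x3=3, data at stream[23..26]='enm' -> body[10..13], body so far='vcoiy8s8wlenm'
Chunk 4: stream[28..29]='4' size=0x4=4, data at stream[31..35]='bnqg' -> body[13..17], body so far='vcoiy8s8wlenmbnqg'
Chunk 5: stream[37..38]='4' size=0x4=4, data at stream[40..44]='sg07' -> body[17..21], body so far='vcoiy8s8wlenmbnqgsg07'
Chunk 6: stream[46..47]='0' size=0 (terminator). Final body='vcoiy8s8wlenmbnqgsg07' (21 bytes)

Answer: 5 5 3 4 4 0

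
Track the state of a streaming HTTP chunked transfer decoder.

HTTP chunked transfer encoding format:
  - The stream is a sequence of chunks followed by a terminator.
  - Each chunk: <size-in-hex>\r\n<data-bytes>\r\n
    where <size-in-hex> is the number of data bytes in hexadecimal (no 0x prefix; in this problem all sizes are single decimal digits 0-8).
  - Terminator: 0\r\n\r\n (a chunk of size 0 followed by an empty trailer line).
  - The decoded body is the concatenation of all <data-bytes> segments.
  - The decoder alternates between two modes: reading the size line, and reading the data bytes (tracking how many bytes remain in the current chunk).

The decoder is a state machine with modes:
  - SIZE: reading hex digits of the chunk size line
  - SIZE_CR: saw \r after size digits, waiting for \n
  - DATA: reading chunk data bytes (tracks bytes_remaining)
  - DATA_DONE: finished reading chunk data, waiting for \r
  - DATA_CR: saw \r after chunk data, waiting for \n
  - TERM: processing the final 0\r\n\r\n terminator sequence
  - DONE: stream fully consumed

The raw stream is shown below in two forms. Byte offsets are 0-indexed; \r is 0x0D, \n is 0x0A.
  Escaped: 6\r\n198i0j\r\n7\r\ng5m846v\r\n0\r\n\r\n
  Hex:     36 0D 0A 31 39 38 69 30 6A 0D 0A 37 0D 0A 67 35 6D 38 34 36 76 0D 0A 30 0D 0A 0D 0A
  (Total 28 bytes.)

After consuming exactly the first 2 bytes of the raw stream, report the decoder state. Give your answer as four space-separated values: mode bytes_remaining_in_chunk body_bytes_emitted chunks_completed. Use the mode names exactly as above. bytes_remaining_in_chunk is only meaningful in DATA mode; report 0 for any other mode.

Byte 0 = '6': mode=SIZE remaining=0 emitted=0 chunks_done=0
Byte 1 = 0x0D: mode=SIZE_CR remaining=0 emitted=0 chunks_done=0

Answer: SIZE_CR 0 0 0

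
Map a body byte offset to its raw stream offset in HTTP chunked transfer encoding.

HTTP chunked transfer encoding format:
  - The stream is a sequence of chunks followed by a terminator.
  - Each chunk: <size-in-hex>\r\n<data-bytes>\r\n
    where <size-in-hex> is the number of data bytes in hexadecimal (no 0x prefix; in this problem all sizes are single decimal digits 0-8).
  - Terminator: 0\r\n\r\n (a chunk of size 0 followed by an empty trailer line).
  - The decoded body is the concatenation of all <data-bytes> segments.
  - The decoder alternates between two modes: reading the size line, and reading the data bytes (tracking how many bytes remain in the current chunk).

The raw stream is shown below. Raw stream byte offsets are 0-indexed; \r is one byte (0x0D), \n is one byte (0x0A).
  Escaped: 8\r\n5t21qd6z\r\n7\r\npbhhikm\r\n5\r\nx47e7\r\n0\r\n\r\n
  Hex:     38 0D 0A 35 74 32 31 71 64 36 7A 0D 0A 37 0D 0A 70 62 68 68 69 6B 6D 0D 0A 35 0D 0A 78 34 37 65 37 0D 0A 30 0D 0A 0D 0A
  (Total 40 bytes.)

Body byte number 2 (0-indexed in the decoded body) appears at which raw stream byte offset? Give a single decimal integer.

Chunk 1: stream[0..1]='8' size=0x8=8, data at stream[3..11]='5t21qd6z' -> body[0..8], body so far='5t21qd6z'
Chunk 2: stream[13..14]='7' size=0x7=7, data at stream[16..23]='pbhhikm' -> body[8..15], body so far='5t21qd6zpbhhikm'
Chunk 3: stream[25..26]='5' size=0x5=5, data at stream[28..33]='x47e7' -> body[15..20], body so far='5t21qd6zpbhhikmx47e7'
Chunk 4: stream[35..36]='0' size=0 (terminator). Final body='5t21qd6zpbhhikmx47e7' (20 bytes)
Body byte 2 at stream offset 5

Answer: 5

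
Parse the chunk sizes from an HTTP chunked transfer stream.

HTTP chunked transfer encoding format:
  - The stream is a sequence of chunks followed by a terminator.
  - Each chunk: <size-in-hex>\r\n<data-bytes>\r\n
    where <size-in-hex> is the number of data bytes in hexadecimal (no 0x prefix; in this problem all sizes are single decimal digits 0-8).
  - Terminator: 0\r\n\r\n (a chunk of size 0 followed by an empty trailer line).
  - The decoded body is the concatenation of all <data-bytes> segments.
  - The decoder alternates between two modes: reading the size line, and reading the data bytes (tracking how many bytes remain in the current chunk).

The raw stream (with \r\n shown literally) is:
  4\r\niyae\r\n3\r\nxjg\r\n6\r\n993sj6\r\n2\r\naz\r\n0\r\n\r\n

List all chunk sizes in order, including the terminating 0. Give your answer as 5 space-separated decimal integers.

Answer: 4 3 6 2 0

Derivation:
Chunk 1: stream[0..1]='4' size=0x4=4, data at stream[3..7]='iyae' -> body[0..4], body so far='iyae'
Chunk 2: stream[9..10]='3' size=0x3=3, data at stream[12..15]='xjg' -> body[4..7], body so far='iyaexjg'
Chunk 3: stream[17..18]='6' size=0x6=6, data at stream[20..26]='993sj6' -> body[7..13], body so far='iyaexjg993sj6'
Chunk 4: stream[28..29]='2' size=0x2=2, data at stream[31..33]='az' -> body[13..15], body so far='iyaexjg993sj6az'
Chunk 5: stream[35..36]='0' size=0 (terminator). Final body='iyaexjg993sj6az' (15 bytes)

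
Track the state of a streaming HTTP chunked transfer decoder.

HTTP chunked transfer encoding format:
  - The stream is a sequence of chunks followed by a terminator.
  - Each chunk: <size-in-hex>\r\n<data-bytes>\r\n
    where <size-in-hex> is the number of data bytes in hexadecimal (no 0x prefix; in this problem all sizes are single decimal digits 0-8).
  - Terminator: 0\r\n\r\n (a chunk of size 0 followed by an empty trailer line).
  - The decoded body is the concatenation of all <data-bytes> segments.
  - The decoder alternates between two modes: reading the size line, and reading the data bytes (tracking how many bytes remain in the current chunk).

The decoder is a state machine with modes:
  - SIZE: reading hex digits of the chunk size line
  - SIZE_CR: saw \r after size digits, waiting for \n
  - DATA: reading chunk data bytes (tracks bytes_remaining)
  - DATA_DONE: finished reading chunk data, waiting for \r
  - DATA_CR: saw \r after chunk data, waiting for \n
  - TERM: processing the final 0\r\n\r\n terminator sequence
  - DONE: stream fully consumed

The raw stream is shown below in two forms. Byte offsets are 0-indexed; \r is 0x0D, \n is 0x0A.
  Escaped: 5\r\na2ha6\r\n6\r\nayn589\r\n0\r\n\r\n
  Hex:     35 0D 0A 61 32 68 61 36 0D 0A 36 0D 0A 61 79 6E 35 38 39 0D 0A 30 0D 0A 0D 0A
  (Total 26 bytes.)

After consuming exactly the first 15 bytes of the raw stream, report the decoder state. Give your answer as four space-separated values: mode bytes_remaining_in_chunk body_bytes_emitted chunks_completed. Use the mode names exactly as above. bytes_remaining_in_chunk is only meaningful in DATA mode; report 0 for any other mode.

Answer: DATA 4 7 1

Derivation:
Byte 0 = '5': mode=SIZE remaining=0 emitted=0 chunks_done=0
Byte 1 = 0x0D: mode=SIZE_CR remaining=0 emitted=0 chunks_done=0
Byte 2 = 0x0A: mode=DATA remaining=5 emitted=0 chunks_done=0
Byte 3 = 'a': mode=DATA remaining=4 emitted=1 chunks_done=0
Byte 4 = '2': mode=DATA remaining=3 emitted=2 chunks_done=0
Byte 5 = 'h': mode=DATA remaining=2 emitted=3 chunks_done=0
Byte 6 = 'a': mode=DATA remaining=1 emitted=4 chunks_done=0
Byte 7 = '6': mode=DATA_DONE remaining=0 emitted=5 chunks_done=0
Byte 8 = 0x0D: mode=DATA_CR remaining=0 emitted=5 chunks_done=0
Byte 9 = 0x0A: mode=SIZE remaining=0 emitted=5 chunks_done=1
Byte 10 = '6': mode=SIZE remaining=0 emitted=5 chunks_done=1
Byte 11 = 0x0D: mode=SIZE_CR remaining=0 emitted=5 chunks_done=1
Byte 12 = 0x0A: mode=DATA remaining=6 emitted=5 chunks_done=1
Byte 13 = 'a': mode=DATA remaining=5 emitted=6 chunks_done=1
Byte 14 = 'y': mode=DATA remaining=4 emitted=7 chunks_done=1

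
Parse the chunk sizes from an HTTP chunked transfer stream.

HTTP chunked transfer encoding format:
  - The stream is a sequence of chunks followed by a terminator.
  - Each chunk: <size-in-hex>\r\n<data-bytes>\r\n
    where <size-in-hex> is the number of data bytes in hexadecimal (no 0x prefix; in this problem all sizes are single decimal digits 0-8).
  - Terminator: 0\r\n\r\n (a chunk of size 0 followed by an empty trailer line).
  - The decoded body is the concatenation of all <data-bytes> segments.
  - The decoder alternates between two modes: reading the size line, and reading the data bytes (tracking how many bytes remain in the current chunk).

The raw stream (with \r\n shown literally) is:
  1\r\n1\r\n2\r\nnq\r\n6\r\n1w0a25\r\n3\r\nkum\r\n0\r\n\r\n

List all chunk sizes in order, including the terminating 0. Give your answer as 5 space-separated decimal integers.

Chunk 1: stream[0..1]='1' size=0x1=1, data at stream[3..4]='1' -> body[0..1], body so far='1'
Chunk 2: stream[6..7]='2' size=0x2=2, data at stream[9..11]='nq' -> body[1..3], body so far='1nq'
Chunk 3: stream[13..14]='6' size=0x6=6, data at stream[16..22]='1w0a25' -> body[3..9], body so far='1nq1w0a25'
Chunk 4: stream[24..25]='3' size=0x3=3, data at stream[27..30]='kum' -> body[9..12], body so far='1nq1w0a25kum'
Chunk 5: stream[32..33]='0' size=0 (terminator). Final body='1nq1w0a25kum' (12 bytes)

Answer: 1 2 6 3 0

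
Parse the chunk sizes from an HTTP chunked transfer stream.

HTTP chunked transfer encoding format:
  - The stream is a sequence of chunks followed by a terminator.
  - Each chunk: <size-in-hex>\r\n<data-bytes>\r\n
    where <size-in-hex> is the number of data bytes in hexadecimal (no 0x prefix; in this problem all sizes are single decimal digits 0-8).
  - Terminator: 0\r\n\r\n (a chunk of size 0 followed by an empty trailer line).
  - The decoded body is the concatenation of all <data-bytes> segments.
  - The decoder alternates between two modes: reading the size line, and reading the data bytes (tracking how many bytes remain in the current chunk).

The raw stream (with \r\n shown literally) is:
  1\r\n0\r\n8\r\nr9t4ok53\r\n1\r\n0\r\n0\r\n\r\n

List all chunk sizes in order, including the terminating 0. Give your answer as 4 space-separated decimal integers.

Answer: 1 8 1 0

Derivation:
Chunk 1: stream[0..1]='1' size=0x1=1, data at stream[3..4]='0' -> body[0..1], body so far='0'
Chunk 2: stream[6..7]='8' size=0x8=8, data at stream[9..17]='r9t4ok53' -> body[1..9], body so far='0r9t4ok53'
Chunk 3: stream[19..20]='1' size=0x1=1, data at stream[22..23]='0' -> body[9..10], body so far='0r9t4ok530'
Chunk 4: stream[25..26]='0' size=0 (terminator). Final body='0r9t4ok530' (10 bytes)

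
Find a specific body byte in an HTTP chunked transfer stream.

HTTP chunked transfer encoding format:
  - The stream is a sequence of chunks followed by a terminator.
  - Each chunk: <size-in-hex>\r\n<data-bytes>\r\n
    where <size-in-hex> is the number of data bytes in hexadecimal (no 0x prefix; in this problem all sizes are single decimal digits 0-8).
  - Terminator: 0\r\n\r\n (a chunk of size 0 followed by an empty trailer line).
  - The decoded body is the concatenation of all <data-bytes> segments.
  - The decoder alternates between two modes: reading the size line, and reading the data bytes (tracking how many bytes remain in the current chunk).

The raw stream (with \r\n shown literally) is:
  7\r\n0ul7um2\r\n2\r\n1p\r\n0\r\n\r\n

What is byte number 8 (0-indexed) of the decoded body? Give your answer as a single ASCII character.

Chunk 1: stream[0..1]='7' size=0x7=7, data at stream[3..10]='0ul7um2' -> body[0..7], body so far='0ul7um2'
Chunk 2: stream[12..13]='2' size=0x2=2, data at stream[15..17]='1p' -> body[7..9], body so far='0ul7um21p'
Chunk 3: stream[19..20]='0' size=0 (terminator). Final body='0ul7um21p' (9 bytes)
Body byte 8 = 'p'

Answer: p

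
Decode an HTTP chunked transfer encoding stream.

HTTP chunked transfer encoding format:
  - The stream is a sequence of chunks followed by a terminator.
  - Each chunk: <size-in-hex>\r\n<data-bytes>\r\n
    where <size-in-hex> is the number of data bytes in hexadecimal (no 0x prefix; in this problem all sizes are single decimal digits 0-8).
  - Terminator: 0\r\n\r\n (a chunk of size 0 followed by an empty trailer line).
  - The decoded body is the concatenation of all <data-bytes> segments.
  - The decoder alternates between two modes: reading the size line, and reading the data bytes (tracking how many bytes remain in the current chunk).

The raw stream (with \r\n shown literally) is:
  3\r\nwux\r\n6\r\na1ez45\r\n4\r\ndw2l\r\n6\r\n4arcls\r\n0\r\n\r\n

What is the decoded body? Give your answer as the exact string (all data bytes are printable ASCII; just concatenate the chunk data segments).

Answer: wuxa1ez45dw2l4arcls

Derivation:
Chunk 1: stream[0..1]='3' size=0x3=3, data at stream[3..6]='wux' -> body[0..3], body so far='wux'
Chunk 2: stream[8..9]='6' size=0x6=6, data at stream[11..17]='a1ez45' -> body[3..9], body so far='wuxa1ez45'
Chunk 3: stream[19..20]='4' size=0x4=4, data at stream[22..26]='dw2l' -> body[9..13], body so far='wuxa1ez45dw2l'
Chunk 4: stream[28..29]='6' size=0x6=6, data at stream[31..37]='4arcls' -> body[13..19], body so far='wuxa1ez45dw2l4arcls'
Chunk 5: stream[39..40]='0' size=0 (terminator). Final body='wuxa1ez45dw2l4arcls' (19 bytes)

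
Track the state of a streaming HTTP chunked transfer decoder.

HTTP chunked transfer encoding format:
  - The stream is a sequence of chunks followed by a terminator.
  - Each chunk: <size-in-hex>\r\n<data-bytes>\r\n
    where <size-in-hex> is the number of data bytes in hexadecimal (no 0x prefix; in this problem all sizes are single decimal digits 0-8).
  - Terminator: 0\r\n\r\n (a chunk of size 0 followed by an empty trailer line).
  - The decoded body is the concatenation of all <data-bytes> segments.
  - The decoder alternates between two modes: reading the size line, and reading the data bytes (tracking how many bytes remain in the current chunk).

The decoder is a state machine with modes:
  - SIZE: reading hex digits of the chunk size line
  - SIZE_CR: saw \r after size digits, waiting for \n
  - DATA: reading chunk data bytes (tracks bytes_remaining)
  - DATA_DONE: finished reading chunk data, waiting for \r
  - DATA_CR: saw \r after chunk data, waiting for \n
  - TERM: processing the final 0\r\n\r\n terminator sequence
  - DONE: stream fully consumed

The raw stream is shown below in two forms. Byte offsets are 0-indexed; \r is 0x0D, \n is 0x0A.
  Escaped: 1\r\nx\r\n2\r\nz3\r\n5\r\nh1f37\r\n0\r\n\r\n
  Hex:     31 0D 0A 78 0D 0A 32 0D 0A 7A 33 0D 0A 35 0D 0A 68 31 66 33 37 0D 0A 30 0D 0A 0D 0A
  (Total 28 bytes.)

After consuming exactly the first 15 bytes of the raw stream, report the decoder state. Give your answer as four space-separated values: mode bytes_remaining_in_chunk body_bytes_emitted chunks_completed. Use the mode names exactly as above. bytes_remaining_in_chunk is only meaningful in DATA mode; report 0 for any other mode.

Answer: SIZE_CR 0 3 2

Derivation:
Byte 0 = '1': mode=SIZE remaining=0 emitted=0 chunks_done=0
Byte 1 = 0x0D: mode=SIZE_CR remaining=0 emitted=0 chunks_done=0
Byte 2 = 0x0A: mode=DATA remaining=1 emitted=0 chunks_done=0
Byte 3 = 'x': mode=DATA_DONE remaining=0 emitted=1 chunks_done=0
Byte 4 = 0x0D: mode=DATA_CR remaining=0 emitted=1 chunks_done=0
Byte 5 = 0x0A: mode=SIZE remaining=0 emitted=1 chunks_done=1
Byte 6 = '2': mode=SIZE remaining=0 emitted=1 chunks_done=1
Byte 7 = 0x0D: mode=SIZE_CR remaining=0 emitted=1 chunks_done=1
Byte 8 = 0x0A: mode=DATA remaining=2 emitted=1 chunks_done=1
Byte 9 = 'z': mode=DATA remaining=1 emitted=2 chunks_done=1
Byte 10 = '3': mode=DATA_DONE remaining=0 emitted=3 chunks_done=1
Byte 11 = 0x0D: mode=DATA_CR remaining=0 emitted=3 chunks_done=1
Byte 12 = 0x0A: mode=SIZE remaining=0 emitted=3 chunks_done=2
Byte 13 = '5': mode=SIZE remaining=0 emitted=3 chunks_done=2
Byte 14 = 0x0D: mode=SIZE_CR remaining=0 emitted=3 chunks_done=2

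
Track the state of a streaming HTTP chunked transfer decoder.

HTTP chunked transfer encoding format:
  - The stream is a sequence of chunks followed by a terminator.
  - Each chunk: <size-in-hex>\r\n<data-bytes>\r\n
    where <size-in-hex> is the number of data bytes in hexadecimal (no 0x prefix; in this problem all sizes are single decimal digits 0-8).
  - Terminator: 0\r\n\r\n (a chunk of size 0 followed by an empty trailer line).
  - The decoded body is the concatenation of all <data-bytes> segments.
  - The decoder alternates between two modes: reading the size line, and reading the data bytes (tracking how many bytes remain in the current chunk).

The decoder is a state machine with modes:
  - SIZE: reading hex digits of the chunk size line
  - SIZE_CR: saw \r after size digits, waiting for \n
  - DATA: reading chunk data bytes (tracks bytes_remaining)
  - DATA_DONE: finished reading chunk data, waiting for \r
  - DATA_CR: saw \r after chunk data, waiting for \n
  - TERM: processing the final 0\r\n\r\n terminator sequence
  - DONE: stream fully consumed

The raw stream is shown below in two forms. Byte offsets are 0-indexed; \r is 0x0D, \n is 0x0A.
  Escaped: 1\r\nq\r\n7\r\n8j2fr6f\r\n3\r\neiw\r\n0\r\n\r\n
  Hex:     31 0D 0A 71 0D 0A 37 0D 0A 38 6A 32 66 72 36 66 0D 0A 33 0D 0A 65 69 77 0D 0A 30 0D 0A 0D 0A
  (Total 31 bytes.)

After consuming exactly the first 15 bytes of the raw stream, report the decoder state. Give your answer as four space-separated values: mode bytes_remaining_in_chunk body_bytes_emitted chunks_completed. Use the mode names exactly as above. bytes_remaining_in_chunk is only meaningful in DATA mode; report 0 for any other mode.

Byte 0 = '1': mode=SIZE remaining=0 emitted=0 chunks_done=0
Byte 1 = 0x0D: mode=SIZE_CR remaining=0 emitted=0 chunks_done=0
Byte 2 = 0x0A: mode=DATA remaining=1 emitted=0 chunks_done=0
Byte 3 = 'q': mode=DATA_DONE remaining=0 emitted=1 chunks_done=0
Byte 4 = 0x0D: mode=DATA_CR remaining=0 emitted=1 chunks_done=0
Byte 5 = 0x0A: mode=SIZE remaining=0 emitted=1 chunks_done=1
Byte 6 = '7': mode=SIZE remaining=0 emitted=1 chunks_done=1
Byte 7 = 0x0D: mode=SIZE_CR remaining=0 emitted=1 chunks_done=1
Byte 8 = 0x0A: mode=DATA remaining=7 emitted=1 chunks_done=1
Byte 9 = '8': mode=DATA remaining=6 emitted=2 chunks_done=1
Byte 10 = 'j': mode=DATA remaining=5 emitted=3 chunks_done=1
Byte 11 = '2': mode=DATA remaining=4 emitted=4 chunks_done=1
Byte 12 = 'f': mode=DATA remaining=3 emitted=5 chunks_done=1
Byte 13 = 'r': mode=DATA remaining=2 emitted=6 chunks_done=1
Byte 14 = '6': mode=DATA remaining=1 emitted=7 chunks_done=1

Answer: DATA 1 7 1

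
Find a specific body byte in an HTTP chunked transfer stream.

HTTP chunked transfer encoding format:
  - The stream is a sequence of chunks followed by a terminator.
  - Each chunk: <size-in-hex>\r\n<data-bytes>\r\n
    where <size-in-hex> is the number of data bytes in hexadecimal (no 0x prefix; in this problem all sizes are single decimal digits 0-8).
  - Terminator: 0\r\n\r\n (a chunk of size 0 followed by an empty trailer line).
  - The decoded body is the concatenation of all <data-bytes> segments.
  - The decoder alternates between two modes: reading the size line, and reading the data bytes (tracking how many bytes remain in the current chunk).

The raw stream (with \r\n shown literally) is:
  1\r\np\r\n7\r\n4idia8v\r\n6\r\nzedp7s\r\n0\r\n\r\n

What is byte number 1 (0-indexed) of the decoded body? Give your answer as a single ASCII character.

Chunk 1: stream[0..1]='1' size=0x1=1, data at stream[3..4]='p' -> body[0..1], body so far='p'
Chunk 2: stream[6..7]='7' size=0x7=7, data at stream[9..16]='4idia8v' -> body[1..8], body so far='p4idia8v'
Chunk 3: stream[18..19]='6' size=0x6=6, data at stream[21..27]='zedp7s' -> body[8..14], body so far='p4idia8vzedp7s'
Chunk 4: stream[29..30]='0' size=0 (terminator). Final body='p4idia8vzedp7s' (14 bytes)
Body byte 1 = '4'

Answer: 4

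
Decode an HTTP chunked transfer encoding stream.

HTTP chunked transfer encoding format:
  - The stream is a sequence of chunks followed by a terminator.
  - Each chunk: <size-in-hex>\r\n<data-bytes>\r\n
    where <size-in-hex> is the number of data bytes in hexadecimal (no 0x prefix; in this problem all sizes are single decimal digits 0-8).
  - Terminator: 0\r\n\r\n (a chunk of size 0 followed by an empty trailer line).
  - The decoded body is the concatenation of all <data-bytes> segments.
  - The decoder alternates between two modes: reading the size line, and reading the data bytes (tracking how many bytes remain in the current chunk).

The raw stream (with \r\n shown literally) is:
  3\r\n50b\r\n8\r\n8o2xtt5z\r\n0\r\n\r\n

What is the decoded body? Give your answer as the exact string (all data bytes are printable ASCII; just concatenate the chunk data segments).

Answer: 50b8o2xtt5z

Derivation:
Chunk 1: stream[0..1]='3' size=0x3=3, data at stream[3..6]='50b' -> body[0..3], body so far='50b'
Chunk 2: stream[8..9]='8' size=0x8=8, data at stream[11..19]='8o2xtt5z' -> body[3..11], body so far='50b8o2xtt5z'
Chunk 3: stream[21..22]='0' size=0 (terminator). Final body='50b8o2xtt5z' (11 bytes)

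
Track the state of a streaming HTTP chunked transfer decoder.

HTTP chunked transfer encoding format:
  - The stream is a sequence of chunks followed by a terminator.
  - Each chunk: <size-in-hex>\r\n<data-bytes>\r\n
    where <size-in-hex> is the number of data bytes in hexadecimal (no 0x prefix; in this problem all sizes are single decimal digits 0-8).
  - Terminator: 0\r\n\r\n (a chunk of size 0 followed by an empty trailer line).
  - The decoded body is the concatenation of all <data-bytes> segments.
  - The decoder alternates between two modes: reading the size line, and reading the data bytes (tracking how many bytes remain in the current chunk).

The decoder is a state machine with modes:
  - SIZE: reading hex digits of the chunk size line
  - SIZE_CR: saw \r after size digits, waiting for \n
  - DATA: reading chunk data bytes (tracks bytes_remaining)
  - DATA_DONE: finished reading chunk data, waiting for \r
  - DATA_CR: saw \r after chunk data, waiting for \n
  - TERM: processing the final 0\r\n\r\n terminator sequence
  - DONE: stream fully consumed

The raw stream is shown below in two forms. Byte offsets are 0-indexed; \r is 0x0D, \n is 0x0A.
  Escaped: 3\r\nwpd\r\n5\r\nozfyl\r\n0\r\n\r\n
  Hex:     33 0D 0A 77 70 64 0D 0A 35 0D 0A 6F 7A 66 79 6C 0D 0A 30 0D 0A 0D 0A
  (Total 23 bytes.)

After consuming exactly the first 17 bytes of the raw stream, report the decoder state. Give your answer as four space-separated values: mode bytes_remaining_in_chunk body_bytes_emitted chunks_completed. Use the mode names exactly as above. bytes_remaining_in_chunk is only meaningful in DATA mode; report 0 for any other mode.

Byte 0 = '3': mode=SIZE remaining=0 emitted=0 chunks_done=0
Byte 1 = 0x0D: mode=SIZE_CR remaining=0 emitted=0 chunks_done=0
Byte 2 = 0x0A: mode=DATA remaining=3 emitted=0 chunks_done=0
Byte 3 = 'w': mode=DATA remaining=2 emitted=1 chunks_done=0
Byte 4 = 'p': mode=DATA remaining=1 emitted=2 chunks_done=0
Byte 5 = 'd': mode=DATA_DONE remaining=0 emitted=3 chunks_done=0
Byte 6 = 0x0D: mode=DATA_CR remaining=0 emitted=3 chunks_done=0
Byte 7 = 0x0A: mode=SIZE remaining=0 emitted=3 chunks_done=1
Byte 8 = '5': mode=SIZE remaining=0 emitted=3 chunks_done=1
Byte 9 = 0x0D: mode=SIZE_CR remaining=0 emitted=3 chunks_done=1
Byte 10 = 0x0A: mode=DATA remaining=5 emitted=3 chunks_done=1
Byte 11 = 'o': mode=DATA remaining=4 emitted=4 chunks_done=1
Byte 12 = 'z': mode=DATA remaining=3 emitted=5 chunks_done=1
Byte 13 = 'f': mode=DATA remaining=2 emitted=6 chunks_done=1
Byte 14 = 'y': mode=DATA remaining=1 emitted=7 chunks_done=1
Byte 15 = 'l': mode=DATA_DONE remaining=0 emitted=8 chunks_done=1
Byte 16 = 0x0D: mode=DATA_CR remaining=0 emitted=8 chunks_done=1

Answer: DATA_CR 0 8 1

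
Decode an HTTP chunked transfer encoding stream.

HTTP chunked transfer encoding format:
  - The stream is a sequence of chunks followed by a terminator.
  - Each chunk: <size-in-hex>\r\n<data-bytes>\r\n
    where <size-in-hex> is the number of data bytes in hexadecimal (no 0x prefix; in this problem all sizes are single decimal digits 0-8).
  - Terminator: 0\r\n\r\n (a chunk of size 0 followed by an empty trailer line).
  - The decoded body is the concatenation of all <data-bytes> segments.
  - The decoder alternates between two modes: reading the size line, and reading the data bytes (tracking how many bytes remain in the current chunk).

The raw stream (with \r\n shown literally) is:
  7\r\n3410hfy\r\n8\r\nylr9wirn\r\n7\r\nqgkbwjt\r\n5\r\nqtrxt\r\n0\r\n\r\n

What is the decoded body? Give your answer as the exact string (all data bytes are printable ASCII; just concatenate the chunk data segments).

Answer: 3410hfyylr9wirnqgkbwjtqtrxt

Derivation:
Chunk 1: stream[0..1]='7' size=0x7=7, data at stream[3..10]='3410hfy' -> body[0..7], body so far='3410hfy'
Chunk 2: stream[12..13]='8' size=0x8=8, data at stream[15..23]='ylr9wirn' -> body[7..15], body so far='3410hfyylr9wirn'
Chunk 3: stream[25..26]='7' size=0x7=7, data at stream[28..35]='qgkbwjt' -> body[15..22], body so far='3410hfyylr9wirnqgkbwjt'
Chunk 4: stream[37..38]='5' size=0x5=5, data at stream[40..45]='qtrxt' -> body[22..27], body so far='3410hfyylr9wirnqgkbwjtqtrxt'
Chunk 5: stream[47..48]='0' size=0 (terminator). Final body='3410hfyylr9wirnqgkbwjtqtrxt' (27 bytes)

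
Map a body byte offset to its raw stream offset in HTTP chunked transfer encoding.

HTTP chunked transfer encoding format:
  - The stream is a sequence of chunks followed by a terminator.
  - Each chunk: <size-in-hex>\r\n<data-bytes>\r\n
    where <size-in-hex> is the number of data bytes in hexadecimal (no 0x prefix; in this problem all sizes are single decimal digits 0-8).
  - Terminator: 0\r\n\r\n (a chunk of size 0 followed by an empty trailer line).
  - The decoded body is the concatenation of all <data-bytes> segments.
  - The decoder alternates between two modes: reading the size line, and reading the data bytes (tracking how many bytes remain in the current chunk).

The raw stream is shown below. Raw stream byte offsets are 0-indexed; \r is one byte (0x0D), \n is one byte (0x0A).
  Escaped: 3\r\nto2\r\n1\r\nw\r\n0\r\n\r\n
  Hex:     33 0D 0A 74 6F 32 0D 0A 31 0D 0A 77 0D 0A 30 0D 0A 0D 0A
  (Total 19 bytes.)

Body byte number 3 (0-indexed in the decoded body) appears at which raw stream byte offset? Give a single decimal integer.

Chunk 1: stream[0..1]='3' size=0x3=3, data at stream[3..6]='to2' -> body[0..3], body so far='to2'
Chunk 2: stream[8..9]='1' size=0x1=1, data at stream[11..12]='w' -> body[3..4], body so far='to2w'
Chunk 3: stream[14..15]='0' size=0 (terminator). Final body='to2w' (4 bytes)
Body byte 3 at stream offset 11

Answer: 11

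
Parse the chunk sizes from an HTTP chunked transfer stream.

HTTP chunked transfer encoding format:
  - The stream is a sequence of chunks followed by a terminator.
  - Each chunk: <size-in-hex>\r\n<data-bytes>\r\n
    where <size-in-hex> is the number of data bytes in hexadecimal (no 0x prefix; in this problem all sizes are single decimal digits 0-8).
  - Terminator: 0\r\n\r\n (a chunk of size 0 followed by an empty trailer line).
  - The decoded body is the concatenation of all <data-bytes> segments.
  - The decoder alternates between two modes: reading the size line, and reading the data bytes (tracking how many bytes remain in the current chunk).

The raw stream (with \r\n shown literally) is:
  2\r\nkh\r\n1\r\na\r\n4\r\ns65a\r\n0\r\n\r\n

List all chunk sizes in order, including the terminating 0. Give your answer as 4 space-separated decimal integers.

Answer: 2 1 4 0

Derivation:
Chunk 1: stream[0..1]='2' size=0x2=2, data at stream[3..5]='kh' -> body[0..2], body so far='kh'
Chunk 2: stream[7..8]='1' size=0x1=1, data at stream[10..11]='a' -> body[2..3], body so far='kha'
Chunk 3: stream[13..14]='4' size=0x4=4, data at stream[16..20]='s65a' -> body[3..7], body so far='khas65a'
Chunk 4: stream[22..23]='0' size=0 (terminator). Final body='khas65a' (7 bytes)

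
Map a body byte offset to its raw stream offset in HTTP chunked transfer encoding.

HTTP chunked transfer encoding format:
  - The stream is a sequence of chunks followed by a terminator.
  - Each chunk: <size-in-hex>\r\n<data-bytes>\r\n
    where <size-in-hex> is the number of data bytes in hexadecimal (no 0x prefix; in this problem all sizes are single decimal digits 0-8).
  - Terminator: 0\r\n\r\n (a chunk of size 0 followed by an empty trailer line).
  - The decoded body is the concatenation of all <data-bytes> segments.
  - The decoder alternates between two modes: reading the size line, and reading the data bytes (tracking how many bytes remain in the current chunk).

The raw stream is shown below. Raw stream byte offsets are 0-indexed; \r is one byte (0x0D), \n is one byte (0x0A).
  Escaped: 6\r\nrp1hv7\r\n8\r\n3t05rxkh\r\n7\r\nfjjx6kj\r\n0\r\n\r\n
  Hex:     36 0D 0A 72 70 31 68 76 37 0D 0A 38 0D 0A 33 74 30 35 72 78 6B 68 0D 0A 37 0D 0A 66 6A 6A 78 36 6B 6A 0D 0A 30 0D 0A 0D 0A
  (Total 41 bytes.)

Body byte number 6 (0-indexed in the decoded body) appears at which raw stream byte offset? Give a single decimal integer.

Answer: 14

Derivation:
Chunk 1: stream[0..1]='6' size=0x6=6, data at stream[3..9]='rp1hv7' -> body[0..6], body so far='rp1hv7'
Chunk 2: stream[11..12]='8' size=0x8=8, data at stream[14..22]='3t05rxkh' -> body[6..14], body so far='rp1hv73t05rxkh'
Chunk 3: stream[24..25]='7' size=0x7=7, data at stream[27..34]='fjjx6kj' -> body[14..21], body so far='rp1hv73t05rxkhfjjx6kj'
Chunk 4: stream[36..37]='0' size=0 (terminator). Final body='rp1hv73t05rxkhfjjx6kj' (21 bytes)
Body byte 6 at stream offset 14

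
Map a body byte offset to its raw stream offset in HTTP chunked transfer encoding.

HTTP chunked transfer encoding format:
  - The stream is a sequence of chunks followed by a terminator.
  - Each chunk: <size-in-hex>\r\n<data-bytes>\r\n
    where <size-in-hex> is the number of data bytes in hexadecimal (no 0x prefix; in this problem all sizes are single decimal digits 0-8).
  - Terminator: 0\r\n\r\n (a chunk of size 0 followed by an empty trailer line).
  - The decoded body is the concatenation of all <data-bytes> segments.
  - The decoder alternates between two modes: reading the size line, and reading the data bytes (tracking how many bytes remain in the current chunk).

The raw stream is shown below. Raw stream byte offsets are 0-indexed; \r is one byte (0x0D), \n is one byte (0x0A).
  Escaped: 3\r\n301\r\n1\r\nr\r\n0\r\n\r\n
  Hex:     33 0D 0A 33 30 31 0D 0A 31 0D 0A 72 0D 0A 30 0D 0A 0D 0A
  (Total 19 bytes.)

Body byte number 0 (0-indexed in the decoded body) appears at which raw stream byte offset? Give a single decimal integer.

Chunk 1: stream[0..1]='3' size=0x3=3, data at stream[3..6]='301' -> body[0..3], body so far='301'
Chunk 2: stream[8..9]='1' size=0x1=1, data at stream[11..12]='r' -> body[3..4], body so far='301r'
Chunk 3: stream[14..15]='0' size=0 (terminator). Final body='301r' (4 bytes)
Body byte 0 at stream offset 3

Answer: 3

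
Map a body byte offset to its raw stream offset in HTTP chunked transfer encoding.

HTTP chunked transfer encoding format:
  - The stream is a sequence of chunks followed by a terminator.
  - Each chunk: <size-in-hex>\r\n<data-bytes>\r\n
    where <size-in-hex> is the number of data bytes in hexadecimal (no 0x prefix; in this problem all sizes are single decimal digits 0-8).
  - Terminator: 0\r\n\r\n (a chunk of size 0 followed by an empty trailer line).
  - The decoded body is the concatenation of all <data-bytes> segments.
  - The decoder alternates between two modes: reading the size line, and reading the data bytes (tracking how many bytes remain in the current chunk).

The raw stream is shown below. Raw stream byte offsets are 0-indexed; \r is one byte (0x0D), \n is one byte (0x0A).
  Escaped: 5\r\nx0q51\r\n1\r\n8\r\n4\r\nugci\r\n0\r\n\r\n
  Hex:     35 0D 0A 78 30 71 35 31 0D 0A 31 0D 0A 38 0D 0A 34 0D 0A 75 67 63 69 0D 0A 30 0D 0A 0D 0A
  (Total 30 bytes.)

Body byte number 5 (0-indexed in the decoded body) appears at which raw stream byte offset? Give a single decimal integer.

Chunk 1: stream[0..1]='5' size=0x5=5, data at stream[3..8]='x0q51' -> body[0..5], body so far='x0q51'
Chunk 2: stream[10..11]='1' size=0x1=1, data at stream[13..14]='8' -> body[5..6], body so far='x0q518'
Chunk 3: stream[16..17]='4' size=0x4=4, data at stream[19..23]='ugci' -> body[6..10], body so far='x0q518ugci'
Chunk 4: stream[25..26]='0' size=0 (terminator). Final body='x0q518ugci' (10 bytes)
Body byte 5 at stream offset 13

Answer: 13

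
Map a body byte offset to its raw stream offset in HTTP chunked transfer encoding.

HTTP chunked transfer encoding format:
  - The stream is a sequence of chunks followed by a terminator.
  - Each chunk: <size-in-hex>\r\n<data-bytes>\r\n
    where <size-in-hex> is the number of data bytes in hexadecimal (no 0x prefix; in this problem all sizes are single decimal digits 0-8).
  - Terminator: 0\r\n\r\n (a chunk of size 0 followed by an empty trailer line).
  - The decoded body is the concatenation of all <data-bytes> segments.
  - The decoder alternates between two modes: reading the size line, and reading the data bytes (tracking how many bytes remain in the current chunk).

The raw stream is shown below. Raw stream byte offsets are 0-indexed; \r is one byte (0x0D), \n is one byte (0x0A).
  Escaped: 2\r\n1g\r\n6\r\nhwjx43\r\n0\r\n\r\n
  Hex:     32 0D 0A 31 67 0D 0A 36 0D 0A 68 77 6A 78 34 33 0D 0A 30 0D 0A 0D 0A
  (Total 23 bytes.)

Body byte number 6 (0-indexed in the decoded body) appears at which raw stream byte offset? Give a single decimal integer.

Answer: 14

Derivation:
Chunk 1: stream[0..1]='2' size=0x2=2, data at stream[3..5]='1g' -> body[0..2], body so far='1g'
Chunk 2: stream[7..8]='6' size=0x6=6, data at stream[10..16]='hwjx43' -> body[2..8], body so far='1ghwjx43'
Chunk 3: stream[18..19]='0' size=0 (terminator). Final body='1ghwjx43' (8 bytes)
Body byte 6 at stream offset 14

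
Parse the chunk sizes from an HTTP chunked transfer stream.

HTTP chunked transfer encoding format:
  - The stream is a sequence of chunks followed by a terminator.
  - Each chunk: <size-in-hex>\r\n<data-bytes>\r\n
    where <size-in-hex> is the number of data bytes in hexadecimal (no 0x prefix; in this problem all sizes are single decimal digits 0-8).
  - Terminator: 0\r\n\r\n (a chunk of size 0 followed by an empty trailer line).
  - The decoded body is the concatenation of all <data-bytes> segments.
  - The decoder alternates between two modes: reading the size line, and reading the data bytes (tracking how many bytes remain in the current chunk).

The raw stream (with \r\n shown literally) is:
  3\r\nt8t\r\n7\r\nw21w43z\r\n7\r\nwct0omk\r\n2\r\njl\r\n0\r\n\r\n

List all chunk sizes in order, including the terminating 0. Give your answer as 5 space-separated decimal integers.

Chunk 1: stream[0..1]='3' size=0x3=3, data at stream[3..6]='t8t' -> body[0..3], body so far='t8t'
Chunk 2: stream[8..9]='7' size=0x7=7, data at stream[11..18]='w21w43z' -> body[3..10], body so far='t8tw21w43z'
Chunk 3: stream[20..21]='7' size=0x7=7, data at stream[23..30]='wct0omk' -> body[10..17], body so far='t8tw21w43zwct0omk'
Chunk 4: stream[32..33]='2' size=0x2=2, data at stream[35..37]='jl' -> body[17..19], body so far='t8tw21w43zwct0omkjl'
Chunk 5: stream[39..40]='0' size=0 (terminator). Final body='t8tw21w43zwct0omkjl' (19 bytes)

Answer: 3 7 7 2 0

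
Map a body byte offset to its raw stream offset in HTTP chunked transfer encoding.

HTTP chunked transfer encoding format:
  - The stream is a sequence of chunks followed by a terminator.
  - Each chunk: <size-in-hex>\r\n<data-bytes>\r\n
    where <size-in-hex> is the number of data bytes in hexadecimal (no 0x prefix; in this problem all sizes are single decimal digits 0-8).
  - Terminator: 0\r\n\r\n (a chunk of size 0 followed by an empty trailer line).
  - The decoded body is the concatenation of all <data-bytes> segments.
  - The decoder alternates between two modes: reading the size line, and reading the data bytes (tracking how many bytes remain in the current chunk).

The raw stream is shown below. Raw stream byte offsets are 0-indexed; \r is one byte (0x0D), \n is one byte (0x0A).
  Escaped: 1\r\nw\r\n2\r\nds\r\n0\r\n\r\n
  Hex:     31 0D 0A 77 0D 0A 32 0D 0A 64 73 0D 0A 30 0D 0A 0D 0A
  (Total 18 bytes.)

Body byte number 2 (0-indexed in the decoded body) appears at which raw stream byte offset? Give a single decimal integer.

Chunk 1: stream[0..1]='1' size=0x1=1, data at stream[3..4]='w' -> body[0..1], body so far='w'
Chunk 2: stream[6..7]='2' size=0x2=2, data at stream[9..11]='ds' -> body[1..3], body so far='wds'
Chunk 3: stream[13..14]='0' size=0 (terminator). Final body='wds' (3 bytes)
Body byte 2 at stream offset 10

Answer: 10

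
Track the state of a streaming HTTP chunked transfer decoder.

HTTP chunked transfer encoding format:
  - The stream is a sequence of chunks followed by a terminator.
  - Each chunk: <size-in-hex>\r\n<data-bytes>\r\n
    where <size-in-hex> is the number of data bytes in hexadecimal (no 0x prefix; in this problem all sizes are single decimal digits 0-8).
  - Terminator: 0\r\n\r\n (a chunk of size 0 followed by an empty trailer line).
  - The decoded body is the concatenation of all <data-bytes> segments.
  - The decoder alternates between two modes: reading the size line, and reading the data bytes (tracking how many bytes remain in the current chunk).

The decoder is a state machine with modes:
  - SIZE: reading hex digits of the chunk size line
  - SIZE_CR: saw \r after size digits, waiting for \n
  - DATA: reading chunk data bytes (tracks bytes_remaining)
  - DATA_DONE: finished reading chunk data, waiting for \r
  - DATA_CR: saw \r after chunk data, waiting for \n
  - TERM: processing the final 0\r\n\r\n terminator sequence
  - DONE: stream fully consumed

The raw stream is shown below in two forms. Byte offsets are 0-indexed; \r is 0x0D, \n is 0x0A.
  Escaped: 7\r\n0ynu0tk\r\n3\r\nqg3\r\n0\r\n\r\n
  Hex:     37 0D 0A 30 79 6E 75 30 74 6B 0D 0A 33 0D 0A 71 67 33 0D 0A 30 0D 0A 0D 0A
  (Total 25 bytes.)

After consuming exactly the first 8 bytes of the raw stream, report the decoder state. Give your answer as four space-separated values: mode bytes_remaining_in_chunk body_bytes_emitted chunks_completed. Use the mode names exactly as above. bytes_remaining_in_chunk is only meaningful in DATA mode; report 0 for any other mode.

Byte 0 = '7': mode=SIZE remaining=0 emitted=0 chunks_done=0
Byte 1 = 0x0D: mode=SIZE_CR remaining=0 emitted=0 chunks_done=0
Byte 2 = 0x0A: mode=DATA remaining=7 emitted=0 chunks_done=0
Byte 3 = '0': mode=DATA remaining=6 emitted=1 chunks_done=0
Byte 4 = 'y': mode=DATA remaining=5 emitted=2 chunks_done=0
Byte 5 = 'n': mode=DATA remaining=4 emitted=3 chunks_done=0
Byte 6 = 'u': mode=DATA remaining=3 emitted=4 chunks_done=0
Byte 7 = '0': mode=DATA remaining=2 emitted=5 chunks_done=0

Answer: DATA 2 5 0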